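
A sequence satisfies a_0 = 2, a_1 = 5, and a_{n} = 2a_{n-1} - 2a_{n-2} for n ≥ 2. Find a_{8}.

32

The ordinary generating function has denominator 1 - 2x + 2x^2.
Iterating the recurrence: a_0,…,a_{8} = 2, 5, 6, 2, -8, -20, -24, -8, 32.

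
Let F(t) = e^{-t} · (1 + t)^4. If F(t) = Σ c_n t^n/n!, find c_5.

19

The EGF product rule gives c_5 = Σ_{k_1+k_2=5} C(5; k_1,k_2) · ∏ g_i(k_i), where e^{-t} gives (-1)^k; (1+t)^4 gives the falling factorial (4)_k.
g_1(k) for k = 0…5: 1, -1, 1, -1, 1, -1.
g_2(k) for k = 0…5: 1, 4, 12, 24, 24, 0.
c_5 = Σ_k C(5,k)·g_1(k)·g_2(5−k) = 5·(-1)·24 + 10·1·24 + 10·(-1)·12 + 5·1·4 + 1·(-1)·1 = −120 + 240 − 120 + 20 − 1 = 19.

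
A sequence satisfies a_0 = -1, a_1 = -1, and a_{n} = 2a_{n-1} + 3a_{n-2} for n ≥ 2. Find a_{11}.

-88573

The ordinary generating function has denominator 1 - 2x - 3x^2.
Iterating the recurrence: a_0,…,a_{11} = -1, -1, -5, -13, -41, -121, -365, -1093, -3281, -9841, -29525, -88573.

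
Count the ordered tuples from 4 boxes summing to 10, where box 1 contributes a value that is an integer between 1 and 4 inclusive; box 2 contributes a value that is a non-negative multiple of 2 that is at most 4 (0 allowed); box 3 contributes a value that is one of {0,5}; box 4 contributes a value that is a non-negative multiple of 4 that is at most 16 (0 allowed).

The generating function for the choices is (x + x^2 + x^3 + x^4)·(1 + x^2 + x^4)·(1 + x^5)·(1 + x^4 + x^8 + x^12 + x^16); the count is [x^10].
(x + x^2 + x^3 + x^4) has coefficients 0,1,1,1,1 for degrees 0…4.
(1 + x^2 + x^4) has coefficients 1,0,1,0,1,0,0,0,0,0,0 for degrees 0…10.
Multiplying by (1 + x^5) gives running coefficients 1,0,1,0,1,1,0,1,0,1,0 for degrees 0…10.
Finally multiplying by (1 + x^4 + x^8 + x^12 + x^16), the product of all factors after the first has coefficients 1,0,1,0,2,1,1,1,2,2,1 for degrees 0…10.
[x^10] = 1·2 + 1·2 + 1·1 + 1·1 = 6.

6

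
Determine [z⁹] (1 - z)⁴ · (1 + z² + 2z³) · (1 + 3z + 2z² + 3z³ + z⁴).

-9

(1 - z)⁴ has coefficients 1,-4,6,-4,1 for degrees 0…4.
(1 + z² + 2z³) has coefficients 1,0,1,2,0,0,0,0,0,0 for degrees 0…9.
Finally multiplying by (1 + 3z + 2z² + 3z³ + z⁴), the product of all factors after the first has coefficients 1,3,3,8,9,7,7,2,0,0 for degrees 0…9.
[z⁹] = 1·0 − 4·0 + 6·2 − 4·7 + 1·7 = -9.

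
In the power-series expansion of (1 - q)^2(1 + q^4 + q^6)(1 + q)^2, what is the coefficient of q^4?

2

(1 - q)^2 has coefficients 1,-2,1 for degrees 0…2.
(1 + q^4 + q^6) has coefficients 1,0,0,0,1 for degrees 0…4.
Finally multiplying by (1 + q)^2, the product of all factors after the first has coefficients 1,2,1,0,1 for degrees 0…4.
[q^4] = 1·1 − 2·0 + 1·1 = 2.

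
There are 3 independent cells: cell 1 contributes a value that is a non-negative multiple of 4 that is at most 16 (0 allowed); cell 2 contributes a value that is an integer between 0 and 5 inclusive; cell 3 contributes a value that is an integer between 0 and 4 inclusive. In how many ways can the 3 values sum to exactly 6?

7

The generating function for the choices is (1 + t⁴ + t⁸ + t¹² + t¹⁶)·(1 + t + t² + t³ + t⁴ + t⁵)·(1 + t + t² + t³ + t⁴); the count is [t⁶].
(1 + t⁴ + t⁸ + t¹² + t¹⁶) has coefficients 1,0,0,0,1,0,0 for degrees 0…6.
(1 + t + t² + t³ + t⁴ + t⁵) has coefficients 1,1,1,1,1,1,0 for degrees 0…6.
Finally multiplying by (1 + t + t² + t³ + t⁴), the product of all factors after the first has coefficients 1,2,3,4,5,5,4 for degrees 0…6.
[t⁶] = 1·4 + 1·3 = 7.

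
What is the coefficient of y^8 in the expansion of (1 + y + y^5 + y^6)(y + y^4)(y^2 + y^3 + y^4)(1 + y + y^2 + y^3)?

9

(1 + y + y^5 + y^6) has coefficients 1,1,0,0,0,1,1 for degrees 0…6.
(y + y^4) has coefficients 0,1,0,0,1,0,0,0,0 for degrees 0…8.
Multiplying by (y^2 + y^3 + y^4) gives running coefficients 0,0,0,1,1,1,1,1,1 for degrees 0…8.
Finally multiplying by (1 + y + y^2 + y^3), the product of all factors after the first has coefficients 0,0,0,1,2,3,4,4,4 for degrees 0…8.
[y^8] = 1·4 + 1·4 + 1·1 + 1·0 = 9.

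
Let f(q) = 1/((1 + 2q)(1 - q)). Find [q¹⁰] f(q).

683

Partial fractions give a closed form: a_n = (2/3)·(-2)^n + (1/3)·1^n.
At n = 10: a_10 = 683.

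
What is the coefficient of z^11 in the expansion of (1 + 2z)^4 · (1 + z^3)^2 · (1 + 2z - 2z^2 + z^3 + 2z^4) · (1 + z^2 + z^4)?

407

(1 + 2z)^4 has coefficients 1,8,24,32,16 for degrees 0…4.
(1 + z^3)^2 has coefficients 1,0,0,2,0,0,1,0,0,0,0,0 for degrees 0…11.
Multiplying by (1 + 2z - 2z^2 + z^3 + 2z^4) gives running coefficients 1,2,-2,3,6,-4,3,6,-2,1,2,0 for degrees 0…11.
Finally multiplying by (1 + z^2 + z^4), the product of all factors after the first has coefficients 1,2,-1,5,5,1,7,5,7,3,3,7 for degrees 0…11.
[z^11] = 1·7 + 8·3 + 24·3 + 32·7 + 16·5 = 407.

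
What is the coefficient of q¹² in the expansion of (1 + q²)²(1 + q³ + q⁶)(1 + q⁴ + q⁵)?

(1 + q²)² has coefficients 1,0,2,0,1 for degrees 0…4.
(1 + q³ + q⁶) has coefficients 1,0,0,1,0,0,1,0,0,0,0,0,0 for degrees 0…12.
Finally multiplying by (1 + q⁴ + q⁵), the product of all factors after the first has coefficients 1,0,0,1,1,1,1,1,1,0,1,1,0 for degrees 0…12.
[q¹²] = 1·0 + 2·1 + 1·1 = 3.

3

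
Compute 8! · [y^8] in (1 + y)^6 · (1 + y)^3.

The EGF product rule gives c_8 = Σ_{k_1+k_2=8} C(8; k_1,k_2) · ∏ g_i(k_i), where (1+y)^6 gives the falling factorial (6)_k; (1+y)^3 gives the falling factorial (3)_k.
g_1(k) for k = 0…8: 1, 6, 30, 120, 360, 720, 720, 0, 0.
g_2(k) for k = 0…8: 1, 3, 6, 6, 0, 0, 0, 0, 0.
c_8 = Σ_k C(8,k)·g_1(k)·g_2(8−k) = 56·720·6 + 28·720·6 = 241920 + 120960 = 362880.

362880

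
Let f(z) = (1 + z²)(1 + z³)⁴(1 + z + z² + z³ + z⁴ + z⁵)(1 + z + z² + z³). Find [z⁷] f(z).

46

(1 + z²) has coefficients 1,0,1 for degrees 0…2.
(1 + z³)⁴ has coefficients 1,0,0,4,0,0,6,0 for degrees 0…7.
Multiplying by (1 + z + z² + z³ + z⁴ + z⁵) gives running coefficients 1,1,1,5,5,5,10,10 for degrees 0…7.
Finally multiplying by (1 + z + z² + z³), the product of all factors after the first has coefficients 1,2,3,8,12,16,25,30 for degrees 0…7.
[z⁷] = 1·30 + 1·16 = 46.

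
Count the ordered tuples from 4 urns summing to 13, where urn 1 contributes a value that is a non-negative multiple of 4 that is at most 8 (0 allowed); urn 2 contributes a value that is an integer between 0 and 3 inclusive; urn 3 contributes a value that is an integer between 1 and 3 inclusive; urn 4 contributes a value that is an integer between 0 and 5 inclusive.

17

The generating function for the choices is (1 + t^4 + t^8)·(1 + t + t^2 + t^3)·(t + t^2 + t^3)·(1 + t + t^2 + t^3 + t^4 + t^5); the count is [t^13].
(1 + t^4 + t^8) has coefficients 1,0,0,0,1,0,0,0,1 for degrees 0…8.
(1 + t + t^2 + t^3) has coefficients 1,1,1,1,0,0,0,0,0,0,0,0,0,0 for degrees 0…13.
Multiplying by (t + t^2 + t^3) gives running coefficients 0,1,2,3,3,2,1,0,0,0,0,0,0,0 for degrees 0…13.
Finally multiplying by (1 + t + t^2 + t^3 + t^4 + t^5), the product of all factors after the first has coefficients 0,1,3,6,9,11,12,11,9,6,3,1,0,0 for degrees 0…13.
[t^13] = 1·0 + 1·6 + 1·11 = 17.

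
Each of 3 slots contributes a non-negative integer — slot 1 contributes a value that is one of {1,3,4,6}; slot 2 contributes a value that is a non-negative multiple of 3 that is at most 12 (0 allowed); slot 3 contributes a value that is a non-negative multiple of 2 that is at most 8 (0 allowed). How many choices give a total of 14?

6

The generating function for the choices is (q + q^3 + q^4 + q^6)·(1 + q^3 + q^6 + q^9 + q^12)·(1 + q^2 + q^4 + q^6 + q^8); the count is [q^14].
(q + q^3 + q^4 + q^6) has coefficients 0,1,0,1,1,0,1 for degrees 0…6.
(1 + q^3 + q^6 + q^9 + q^12) has coefficients 1,0,0,1,0,0,1,0,0,1,0,0,1,0,0 for degrees 0…14.
Finally multiplying by (1 + q^2 + q^4 + q^6 + q^8), the product of all factors after the first has coefficients 1,0,1,1,1,1,2,1,2,2,1,2,2,1,2 for degrees 0…14.
[q^14] = 1·1 + 1·2 + 1·1 + 1·2 = 6.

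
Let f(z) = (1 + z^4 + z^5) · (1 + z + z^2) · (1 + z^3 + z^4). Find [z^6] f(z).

(1 + z^4 + z^5) has coefficients 1,0,0,0,1,1 for degrees 0…5.
(1 + z + z^2) has coefficients 1,1,1,0,0,0,0 for degrees 0…6.
Finally multiplying by (1 + z^3 + z^4), the product of all factors after the first has coefficients 1,1,1,1,2,2,1 for degrees 0…6.
[z^6] = 1·1 + 1·1 + 1·1 = 3.

3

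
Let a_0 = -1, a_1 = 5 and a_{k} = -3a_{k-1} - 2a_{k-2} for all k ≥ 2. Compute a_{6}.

The ordinary generating function has denominator 1 + 3y + 2y^2.
Iterating the recurrence: a_0,…,a_{6} = -1, 5, -13, 29, -61, 125, -253.

-253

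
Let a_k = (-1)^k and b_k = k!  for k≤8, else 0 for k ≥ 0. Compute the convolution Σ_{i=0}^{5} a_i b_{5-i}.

100

Write out a_i and b_{5-i} for i = 0,…,5 and sum the products.
Σ = 1·120 − 1·24 + 1·6 − 1·2 + 1·1 − 1·1 = 100.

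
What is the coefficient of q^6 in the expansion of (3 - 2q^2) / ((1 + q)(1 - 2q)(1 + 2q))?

Partial fractions give a closed form: a_n = (-1/3)·(-1)^n + (5/6)·2^n + (5/2)·(-2)^n.
At n = 6: a_6 = 213.

213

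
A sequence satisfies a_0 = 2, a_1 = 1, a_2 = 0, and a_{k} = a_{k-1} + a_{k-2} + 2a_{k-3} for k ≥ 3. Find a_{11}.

The ordinary generating function has denominator 1 - x - x^2 - 2x^3.
Iterating the recurrence: a_0,…,a_{11} = 2, 1, 0, 5, 7, 12, 29, 55, 108, 221, 439, 876.

876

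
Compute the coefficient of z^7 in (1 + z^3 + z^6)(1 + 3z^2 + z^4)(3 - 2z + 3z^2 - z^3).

(1 + z^3 + z^6) has coefficients 1,0,0,1,0,0,1 for degrees 0…6.
(1 + 3z^2 + z^4) has coefficients 1,0,3,0,1,0,0,0 for degrees 0…7.
Finally multiplying by (3 - 2z + 3z^2 - z^3), the product of all factors after the first has coefficients 3,-2,12,-7,12,-5,3,-1 for degrees 0…7.
[z^7] = 1·(-1) + 1·12 + 1·(-2) = 9.

9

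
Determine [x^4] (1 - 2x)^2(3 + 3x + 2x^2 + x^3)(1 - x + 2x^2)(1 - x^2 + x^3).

-26

(1 - 2x)^2 has coefficients 1,-4,4 for degrees 0…2.
(3 + 3x + 2x^2 + x^3) has coefficients 3,3,2,1,0 for degrees 0…4.
Multiplying by (1 - x + 2x^2) gives running coefficients 3,0,5,5,3 for degrees 0…4.
Finally multiplying by (1 - x^2 + x^3), the product of all factors after the first has coefficients 3,0,2,8,-2 for degrees 0…4.
[x^4] = 1·(-2) − 4·8 + 4·2 = -26.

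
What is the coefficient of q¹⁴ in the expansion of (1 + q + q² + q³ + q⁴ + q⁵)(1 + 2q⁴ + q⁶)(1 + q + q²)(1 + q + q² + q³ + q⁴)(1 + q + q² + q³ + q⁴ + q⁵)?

196

(1 + q + q² + q³ + q⁴ + q⁵) has coefficients 1,1,1,1,1,1 for degrees 0…5.
(1 + 2q⁴ + q⁶) has coefficients 1,0,0,0,2,0,1,0,0,0,0,0,0,0,0 for degrees 0…14.
Multiplying by (1 + q + q²) gives running coefficients 1,1,1,0,2,2,3,1,1,0,0,0,0,0,0 for degrees 0…14.
Multiplying by (1 + q + q² + q³ + q⁴) gives running coefficients 1,2,3,3,5,6,8,8,9,7,5,2,1,0,0 for degrees 0…14.
Finally multiplying by (1 + q + q² + q³ + q⁴ + q⁵), the product of all factors after the first has coefficients 1,3,6,9,14,20,27,33,39,43,43,39,32,24,15 for degrees 0…14.
[q¹⁴] = 1·15 + 1·24 + 1·32 + 1·39 + 1·43 + 1·43 = 196.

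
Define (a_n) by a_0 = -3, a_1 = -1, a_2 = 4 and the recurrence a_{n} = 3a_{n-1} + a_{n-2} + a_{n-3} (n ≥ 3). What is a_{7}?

1062

The ordinary generating function has denominator 1 - 3x - x^2 - x^3.
Iterating the recurrence: a_0,…,a_{7} = -3, -1, 4, 8, 27, 93, 314, 1062.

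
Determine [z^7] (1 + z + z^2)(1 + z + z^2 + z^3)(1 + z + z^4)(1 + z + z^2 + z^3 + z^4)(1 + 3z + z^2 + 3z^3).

190

(1 + z + z^2) has coefficients 1,1,1 for degrees 0…2.
(1 + z + z^2 + z^3) has coefficients 1,1,1,1,0,0,0,0 for degrees 0…7.
Multiplying by (1 + z + z^4) gives running coefficients 1,2,2,2,2,1,1,1 for degrees 0…7.
Multiplying by (1 + z + z^2 + z^3 + z^4) gives running coefficients 1,3,5,7,9,9,8,7 for degrees 0…7.
Finally multiplying by (1 + 3z + z^2 + 3z^3), the product of all factors after the first has coefficients 1,6,15,28,44,58,65,67 for degrees 0…7.
[z^7] = 1·67 + 1·65 + 1·58 = 190.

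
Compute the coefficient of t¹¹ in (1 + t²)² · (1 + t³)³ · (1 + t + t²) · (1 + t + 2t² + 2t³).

(1 + t²)² has coefficients 1,0,2,0,1 for degrees 0…4.
(1 + t³)³ has coefficients 1,0,0,3,0,0,3,0,0,1,0,0 for degrees 0…11.
Multiplying by (1 + t + t²) gives running coefficients 1,1,1,3,3,3,3,3,3,1,1,1 for degrees 0…11.
Finally multiplying by (1 + t + 2t² + 2t³), the product of all factors after the first has coefficients 1,2,4,8,10,14,18,18,18,16,14,10 for degrees 0…11.
[t¹¹] = 1·10 + 2·16 + 1·18 = 60.

60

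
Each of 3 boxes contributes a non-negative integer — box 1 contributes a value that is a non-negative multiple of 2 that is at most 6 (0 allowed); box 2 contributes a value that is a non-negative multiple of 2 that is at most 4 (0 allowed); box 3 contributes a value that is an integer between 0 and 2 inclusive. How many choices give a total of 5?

3

The generating function for the choices is (1 + t^2 + t^4 + t^6)·(1 + t^2 + t^4)·(1 + t + t^2); the count is [t^5].
(1 + t^2 + t^4 + t^6) has coefficients 1,0,1,0,1,0 for degrees 0…5.
(1 + t^2 + t^4) has coefficients 1,0,1,0,1,0 for degrees 0…5.
Finally multiplying by (1 + t + t^2), the product of all factors after the first has coefficients 1,1,2,1,2,1 for degrees 0…5.
[t^5] = 1·1 + 1·1 + 1·1 = 3.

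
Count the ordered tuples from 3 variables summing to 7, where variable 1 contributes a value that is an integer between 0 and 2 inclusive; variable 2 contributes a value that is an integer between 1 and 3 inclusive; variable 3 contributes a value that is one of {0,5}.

The generating function for the choices is (1 + t + t^2)·(t + t^2 + t^3)·(1 + t^5); the count is [t^7].
(1 + t + t^2) has coefficients 1,1,1 for degrees 0…2.
(t + t^2 + t^3) has coefficients 0,1,1,1,0,0,0,0 for degrees 0…7.
Finally multiplying by (1 + t^5), the product of all factors after the first has coefficients 0,1,1,1,0,0,1,1 for degrees 0…7.
[t^7] = 1·1 + 1·1 + 1·0 = 2.

2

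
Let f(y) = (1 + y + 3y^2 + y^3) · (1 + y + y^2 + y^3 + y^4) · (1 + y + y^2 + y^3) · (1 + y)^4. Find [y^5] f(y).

217

(1 + y + 3y^2 + y^3) has coefficients 1,1,3,1 for degrees 0…3.
(1 + y + y^2 + y^3 + y^4) has coefficients 1,1,1,1,1,0 for degrees 0…5.
Multiplying by (1 + y + y^2 + y^3) gives running coefficients 1,2,3,4,4,3 for degrees 0…5.
Finally multiplying by (1 + y)^4, the product of all factors after the first has coefficients 1,6,17,32,47,57 for degrees 0…5.
[y^5] = 1·57 + 1·47 + 3·32 + 1·17 = 217.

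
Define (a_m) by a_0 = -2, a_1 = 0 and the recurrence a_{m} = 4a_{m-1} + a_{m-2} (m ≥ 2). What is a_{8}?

-10946

The ordinary generating function has denominator 1 - 4y - y^2.
Iterating the recurrence: a_0,…,a_{8} = -2, 0, -2, -8, -34, -144, -610, -2584, -10946.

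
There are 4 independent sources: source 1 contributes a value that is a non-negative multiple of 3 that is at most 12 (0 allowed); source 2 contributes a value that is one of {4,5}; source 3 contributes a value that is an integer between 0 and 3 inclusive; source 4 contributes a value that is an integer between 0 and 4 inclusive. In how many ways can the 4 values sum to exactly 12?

The generating function for the choices is (1 + y³ + y⁶ + y⁹ + y¹²)·(y⁴ + y⁵)·(1 + y + y² + y³)·(1 + y + y² + y³ + y⁴); the count is [y¹²].
(1 + y³ + y⁶ + y⁹ + y¹²) has coefficients 1,0,0,1,0,0,1,0,0,1,0,0,1 for degrees 0…12.
(y⁴ + y⁵) has coefficients 0,0,0,0,1,1,0,0,0,0,0,0,0 for degrees 0…12.
Multiplying by (1 + y + y² + y³) gives running coefficients 0,0,0,0,1,2,2,2,1,0,0,0,0 for degrees 0…12.
Finally multiplying by (1 + y + y² + y³ + y⁴), the product of all factors after the first has coefficients 0,0,0,0,1,3,5,7,8,7,5,3,1 for degrees 0…12.
[y¹²] = 1·1 + 1·7 + 1·5 + 1·0 + 1·0 = 13.

13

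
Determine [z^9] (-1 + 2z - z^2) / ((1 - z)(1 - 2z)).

-256

The denominator gives the recurrence a_n = 3a_(n−1) − 2a_(n−2) for n ≥ 3; the numerator fixes a_0 = -1, a_1 = -1, a_2 = -2.
Iterating: -1, -1, -2, -4, -8, -16, -32, -64, -128, -256, so a_9 = -256.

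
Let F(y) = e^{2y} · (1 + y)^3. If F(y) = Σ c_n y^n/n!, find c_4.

304

The EGF product rule gives c_4 = Σ_{k_1+k_2=4} C(4; k_1,k_2) · ∏ g_i(k_i), where e^{2y} gives (2)^k; (1+y)^3 gives the falling factorial (3)_k.
g_1(k) for k = 0…4: 1, 2, 4, 8, 16.
g_2(k) for k = 0…4: 1, 3, 6, 6, 0.
c_4 = Σ_k C(4,k)·g_1(k)·g_2(4−k) = 4·2·6 + 6·4·6 + 4·8·3 + 1·16·1 = 48 + 144 + 96 + 16 = 304.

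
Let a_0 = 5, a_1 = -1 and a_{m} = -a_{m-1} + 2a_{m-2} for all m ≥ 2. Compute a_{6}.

131

The ordinary generating function has denominator 1 + q - 2q^2.
Iterating the recurrence: a_0,…,a_{6} = 5, -1, 11, -13, 35, -61, 131.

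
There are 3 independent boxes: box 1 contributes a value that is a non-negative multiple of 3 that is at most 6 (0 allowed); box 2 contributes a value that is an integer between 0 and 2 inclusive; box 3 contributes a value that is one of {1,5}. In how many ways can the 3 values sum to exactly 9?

2

The generating function for the choices is (1 + z^3 + z^6)·(1 + z + z^2)·(z + z^5); the count is [z^9].
(1 + z^3 + z^6) has coefficients 1,0,0,1,0,0,1 for degrees 0…6.
(1 + z + z^2) has coefficients 1,1,1,0,0,0,0,0,0,0 for degrees 0…9.
Finally multiplying by (z + z^5), the product of all factors after the first has coefficients 0,1,1,1,0,1,1,1,0,0 for degrees 0…9.
[z^9] = 1·0 + 1·1 + 1·1 = 2.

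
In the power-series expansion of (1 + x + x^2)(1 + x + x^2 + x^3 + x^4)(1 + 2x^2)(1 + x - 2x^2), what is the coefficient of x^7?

(1 + x + x^2) has coefficients 1,1,1 for degrees 0…2.
(1 + x + x^2 + x^3 + x^4) has coefficients 1,1,1,1,1,0,0,0 for degrees 0…7.
Multiplying by (1 + 2x^2) gives running coefficients 1,1,3,3,3,2,2,0 for degrees 0…7.
Finally multiplying by (1 + x - 2x^2), the product of all factors after the first has coefficients 1,2,2,4,0,-1,-2,-2 for degrees 0…7.
[x^7] = 1·(-2) + 1·(-2) + 1·(-1) = -5.

-5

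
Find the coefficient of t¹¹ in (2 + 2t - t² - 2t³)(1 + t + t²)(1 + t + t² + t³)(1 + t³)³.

(2 + 2t - t² - 2t³) has coefficients 2,2,-1,-2 for degrees 0…3.
(1 + t + t²) has coefficients 1,1,1,0,0,0,0,0,0,0,0,0 for degrees 0…11.
Multiplying by (1 + t + t² + t³) gives running coefficients 1,2,3,3,2,1,0,0,0,0,0,0 for degrees 0…11.
Finally multiplying by (1 + t³)³, the product of all factors after the first has coefficients 1,2,3,6,8,10,12,12,12,10,8,6 for degrees 0…11.
[t¹¹] = 2·6 + 2·8 − 1·10 − 2·12 = -6.

-6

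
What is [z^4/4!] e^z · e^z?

16

The EGF product rule gives c_4 = Σ_{k_1+k_2=4} C(4; k_1,k_2) · ∏ g_i(k_i), where e^z gives (1)^k; e^z gives (1)^k.
g_1(k) for k = 0…4: 1, 1, 1, 1, 1.
g_2(k) for k = 0…4: 1, 1, 1, 1, 1.
c_4 = Σ_k C(4,k)·g_1(k)·g_2(4−k) = 1·1·1 + 4·1·1 + 6·1·1 + 4·1·1 + 1·1·1 = 1 + 4 + 6 + 4 + 1 = 16.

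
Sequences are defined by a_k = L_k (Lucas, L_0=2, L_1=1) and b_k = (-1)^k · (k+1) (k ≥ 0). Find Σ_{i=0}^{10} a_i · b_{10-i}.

76

The convolution is the x^10 coefficient of A(x)B(x).
Σ = 2·11 + 1·(-10) + 3·9 + 4·(-8) + 7·7 + 11·(-6) + 18·5 + 29·(-4) + 47·3 + 76·(-2) + 123·1 = 76.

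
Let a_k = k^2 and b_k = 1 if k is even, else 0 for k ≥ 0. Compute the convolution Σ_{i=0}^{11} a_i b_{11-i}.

The convolution is the x^11 coefficient of A(x)B(x).
Σ = 0·0 + 1·1 + 4·0 + 9·1 + 16·0 + 25·1 + 36·0 + 49·1 + 64·0 + 81·1 + 100·0 + 121·1 = 286.

286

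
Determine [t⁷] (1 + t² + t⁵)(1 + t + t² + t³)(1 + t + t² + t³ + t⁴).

(1 + t² + t⁵) has coefficients 1,0,1,0,0,1 for degrees 0…5.
(1 + t + t² + t³) has coefficients 1,1,1,1,0,0,0,0 for degrees 0…7.
Finally multiplying by (1 + t + t² + t³ + t⁴), the product of all factors after the first has coefficients 1,2,3,4,4,3,2,1 for degrees 0…7.
[t⁷] = 1·1 + 1·3 + 1·3 = 7.

7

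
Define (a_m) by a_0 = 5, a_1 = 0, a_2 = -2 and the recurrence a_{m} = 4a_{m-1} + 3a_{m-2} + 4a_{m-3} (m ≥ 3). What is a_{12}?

The ordinary generating function has denominator 1 - 4y - 3y^2 - 4y^3.
Iterating the recurrence: a_0,…,a_{12} = 5, 0, -2, 12, 42, 196, 958, 4588, 22010, 105636, 506926, 2432652, 11673930.

11673930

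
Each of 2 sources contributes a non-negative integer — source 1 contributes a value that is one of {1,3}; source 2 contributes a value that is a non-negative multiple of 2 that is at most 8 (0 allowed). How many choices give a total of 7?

The generating function for the choices is (y + y^3)·(1 + y^2 + y^4 + y^6 + y^8); the count is [y^7].
(y + y^3) has coefficients 0,1,0,1 for degrees 0…3.
(1 + y^2 + y^4 + y^6 + y^8) has coefficients 1,0,1,0,1,0,1,0 for degrees 0…7.
[y^7] = 1·1 + 1·1 = 2.

2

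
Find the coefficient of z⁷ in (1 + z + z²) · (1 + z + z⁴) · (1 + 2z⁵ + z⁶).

6

(1 + z + z²) has coefficients 1,1,1 for degrees 0…2.
(1 + z + z⁴) has coefficients 1,1,0,0,1,0,0,0 for degrees 0…7.
Finally multiplying by (1 + 2z⁵ + z⁶), the product of all factors after the first has coefficients 1,1,0,0,1,2,3,1 for degrees 0…7.
[z⁷] = 1·1 + 1·3 + 1·2 = 6.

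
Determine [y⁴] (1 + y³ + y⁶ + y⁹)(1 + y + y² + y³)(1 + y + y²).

4

(1 + y³ + y⁶ + y⁹) has coefficients 1,0,0,1,0 for degrees 0…4.
(1 + y + y² + y³) has coefficients 1,1,1,1,0 for degrees 0…4.
Finally multiplying by (1 + y + y²), the product of all factors after the first has coefficients 1,2,3,3,2 for degrees 0…4.
[y⁴] = 1·2 + 1·2 = 4.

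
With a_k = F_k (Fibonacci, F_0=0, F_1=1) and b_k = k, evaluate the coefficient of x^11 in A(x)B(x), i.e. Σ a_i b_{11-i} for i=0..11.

364

This is [x^11] in the product of the two ordinary generating functions.
Σ = 0·11 + 1·10 + 1·9 + 2·8 + 3·7 + 5·6 + 8·5 + 13·4 + 21·3 + 34·2 + 55·1 + 89·0 = 364.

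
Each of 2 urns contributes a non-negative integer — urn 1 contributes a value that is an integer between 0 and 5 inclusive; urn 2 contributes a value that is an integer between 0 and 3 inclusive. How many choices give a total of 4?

4

The generating function for the choices is (1 + x + x² + x³ + x⁴ + x⁵)·(1 + x + x² + x³); the count is [x⁴].
(1 + x + x² + x³ + x⁴ + x⁵) has coefficients 1,1,1,1,1 for degrees 0…4.
(1 + x + x² + x³) has coefficients 1,1,1,1,0 for degrees 0…4.
[x⁴] = 1·0 + 1·1 + 1·1 + 1·1 + 1·1 = 4.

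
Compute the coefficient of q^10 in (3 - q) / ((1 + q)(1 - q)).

Partial fractions give a closed form: a_n = (2)·(-1)^n + (1)·1^n.
At n = 10: a_10 = 3.

3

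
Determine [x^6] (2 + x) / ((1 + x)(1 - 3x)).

1276

Partial fractions give a closed form: a_n = (1/4)·(-1)^n + (7/4)·3^n.
At n = 6: a_6 = 1276.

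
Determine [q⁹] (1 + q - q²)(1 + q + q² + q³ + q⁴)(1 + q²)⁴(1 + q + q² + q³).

(1 + q - q²) has coefficients 1,1,-1 for degrees 0…2.
(1 + q + q² + q³ + q⁴) has coefficients 1,1,1,1,1,0,0,0,0,0 for degrees 0…9.
Multiplying by (1 + q²)⁴ gives running coefficients 1,1,5,5,11,10,14,10,11,5 for degrees 0…9.
Finally multiplying by (1 + q + q² + q³), the product of all factors after the first has coefficients 1,2,7,12,22,31,40,45,45,40 for degrees 0…9.
[q⁹] = 1·40 + 1·45 − 1·45 = 40.

40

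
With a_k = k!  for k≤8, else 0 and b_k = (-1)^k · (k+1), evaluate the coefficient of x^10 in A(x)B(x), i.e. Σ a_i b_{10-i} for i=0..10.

103819

This is [x^10] in the product of the two ordinary generating functions.
Σ = 1·11 + 1·(-10) + 2·9 + 6·(-8) + 24·7 + 120·(-6) + 720·5 + 5040·(-4) + 40320·3 + 0·(-2) + 0·1 = 103819.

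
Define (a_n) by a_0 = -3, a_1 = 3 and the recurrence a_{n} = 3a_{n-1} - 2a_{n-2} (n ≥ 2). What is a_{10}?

6135

The ordinary generating function has denominator 1 - 3z + 2z^2.
Iterating the recurrence: a_0,…,a_{10} = -3, 3, 15, 39, 87, 183, 375, 759, 1527, 3063, 6135.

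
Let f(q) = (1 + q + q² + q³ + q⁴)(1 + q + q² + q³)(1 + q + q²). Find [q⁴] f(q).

11

(1 + q + q² + q³ + q⁴) has coefficients 1,1,1,1,1 for degrees 0…4.
(1 + q + q² + q³) has coefficients 1,1,1,1,0 for degrees 0…4.
Finally multiplying by (1 + q + q²), the product of all factors after the first has coefficients 1,2,3,3,2 for degrees 0…4.
[q⁴] = 1·2 + 1·3 + 1·3 + 1·2 + 1·1 = 11.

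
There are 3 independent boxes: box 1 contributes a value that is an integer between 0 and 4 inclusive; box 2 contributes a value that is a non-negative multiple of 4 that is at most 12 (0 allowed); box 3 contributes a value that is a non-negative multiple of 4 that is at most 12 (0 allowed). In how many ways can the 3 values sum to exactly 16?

The generating function for the choices is (1 + y + y^2 + y^3 + y^4)·(1 + y^4 + y^8 + y^12)·(1 + y^4 + y^8 + y^12); the count is [y^16].
(1 + y + y^2 + y^3 + y^4) has coefficients 1,1,1,1,1 for degrees 0…4.
(1 + y^4 + y^8 + y^12) has coefficients 1,0,0,0,1,0,0,0,1,0,0,0,1,0,0,0,0 for degrees 0…16.
Finally multiplying by (1 + y^4 + y^8 + y^12), the product of all factors after the first has coefficients 1,0,0,0,2,0,0,0,3,0,0,0,4,0,0,0,3 for degrees 0…16.
[y^16] = 1·3 + 1·0 + 1·0 + 1·0 + 1·4 = 7.

7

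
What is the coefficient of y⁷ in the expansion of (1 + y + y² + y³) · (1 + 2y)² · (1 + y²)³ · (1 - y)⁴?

(1 + y + y² + y³) has coefficients 1,1,1,1 for degrees 0…3.
(1 + 2y)² has coefficients 1,4,4,0,0,0,0,0 for degrees 0…7.
Multiplying by (1 + y²)³ gives running coefficients 1,4,7,12,15,12,13,4 for degrees 0…7.
Finally multiplying by (1 - y)⁴, the product of all factors after the first has coefficients 1,0,-3,4,-6,0,14,-24 for degrees 0…7.
[y⁷] = 1·(-24) + 1·14 + 1·0 + 1·(-6) = -16.

-16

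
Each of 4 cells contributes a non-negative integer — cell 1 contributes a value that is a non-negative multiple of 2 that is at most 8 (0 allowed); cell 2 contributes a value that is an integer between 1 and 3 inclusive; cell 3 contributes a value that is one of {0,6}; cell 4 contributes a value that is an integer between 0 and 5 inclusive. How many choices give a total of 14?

The generating function for the choices is (1 + q² + q⁴ + q⁶ + q⁸)·(q + q² + q³)·(1 + q⁶)·(1 + q + q² + q³ + q⁴ + q⁵); the count is [q¹⁴].
(1 + q² + q⁴ + q⁶ + q⁸) has coefficients 1,0,1,0,1,0,1,0,1 for degrees 0…8.
(q + q² + q³) has coefficients 0,1,1,1,0,0,0,0,0,0,0,0,0,0,0 for degrees 0…14.
Multiplying by (1 + q⁶) gives running coefficients 0,1,1,1,0,0,0,1,1,1,0,0,0,0,0 for degrees 0…14.
Finally multiplying by (1 + q + q² + q³ + q⁴ + q⁵), the product of all factors after the first has coefficients 0,1,2,3,3,3,3,3,3,3,3,3,3,2,1 for degrees 0…14.
[q¹⁴] = 1·1 + 1·3 + 1·3 + 1·3 + 1·3 = 13.

13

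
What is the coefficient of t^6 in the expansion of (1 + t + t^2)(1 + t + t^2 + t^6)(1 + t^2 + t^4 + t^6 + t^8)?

6

(1 + t + t^2) has coefficients 1,1,1 for degrees 0…2.
(1 + t + t^2 + t^6) has coefficients 1,1,1,0,0,0,1 for degrees 0…6.
Finally multiplying by (1 + t^2 + t^4 + t^6 + t^8), the product of all factors after the first has coefficients 1,1,2,1,2,1,3 for degrees 0…6.
[t^6] = 1·3 + 1·1 + 1·2 = 6.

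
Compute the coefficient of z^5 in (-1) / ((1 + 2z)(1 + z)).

63

The denominator gives the recurrence a_n = −3a_(n−1) − 2a_(n−2) for n ≥ 2; the numerator fixes a_0 = -1, a_1 = 3.
Iterating: -1, 3, -7, 15, -31, 63, so a_5 = 63.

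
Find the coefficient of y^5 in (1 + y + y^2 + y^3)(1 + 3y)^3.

54

(1 + y + y^2 + y^3) has coefficients 1,1,1,1 for degrees 0…3.
(1 + 3y)^3 has coefficients 1,9,27,27,0,0 for degrees 0…5.
[y^5] = 1·0 + 1·0 + 1·27 + 1·27 = 54.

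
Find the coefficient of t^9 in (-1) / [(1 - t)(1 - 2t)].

Partial fractions give a closed form: a_n = (1)·1^n + (-2)·2^n.
At n = 9: a_9 = -1023.

-1023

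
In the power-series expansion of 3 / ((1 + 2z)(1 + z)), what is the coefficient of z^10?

6141

Partial fractions give a closed form: a_n = (6)·(-2)^n + (-3)·(-1)^n.
At n = 10: a_10 = 6141.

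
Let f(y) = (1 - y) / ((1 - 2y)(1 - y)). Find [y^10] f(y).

1024

Partial fractions give a closed form: a_n = (1)·2^n.
At n = 10: a_10 = 1024.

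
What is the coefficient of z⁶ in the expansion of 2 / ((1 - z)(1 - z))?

The denominator gives the recurrence a_n = 2a_(n−1) − a_(n−2) for n ≥ 2; the numerator fixes a_0 = 2, a_1 = 4.
Iterating: 2, 4, 6, 8, 10, 12, 14, so a_6 = 14.

14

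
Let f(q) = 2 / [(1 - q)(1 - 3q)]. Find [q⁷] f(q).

6560

Partial fractions give a closed form: a_n = (-1)·1^n + (3)·3^n.
At n = 7: a_7 = 6560.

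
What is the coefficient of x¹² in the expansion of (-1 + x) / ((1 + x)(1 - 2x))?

The denominator gives the recurrence a_n = a_(n−1) + 2a_(n−2) for n ≥ 2; the numerator fixes a_0 = -1, a_1 = 0.
Iterating: -1, 0, -2, -2, -6, -10, -22, -42, -86, -170, -342, -682, -1366, so a_12 = -1366.

-1366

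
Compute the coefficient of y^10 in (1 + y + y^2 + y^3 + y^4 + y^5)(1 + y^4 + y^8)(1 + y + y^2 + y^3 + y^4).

7

(1 + y + y^2 + y^3 + y^4 + y^5) has coefficients 1,1,1,1,1,1 for degrees 0…5.
(1 + y^4 + y^8) has coefficients 1,0,0,0,1,0,0,0,1,0,0 for degrees 0…10.
Finally multiplying by (1 + y + y^2 + y^3 + y^4), the product of all factors after the first has coefficients 1,1,1,1,2,1,1,1,2,1,1 for degrees 0…10.
[y^10] = 1·1 + 1·1 + 1·2 + 1·1 + 1·1 + 1·1 = 7.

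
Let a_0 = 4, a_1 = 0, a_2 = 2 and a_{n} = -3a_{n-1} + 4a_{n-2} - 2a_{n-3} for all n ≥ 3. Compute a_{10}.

The ordinary generating function has denominator 1 + 3y - 4y^2 + 2y^3.
Iterating the recurrence: a_0,…,a_{10} = 4, 0, 2, -14, 50, -210, 858, -3514, 14394, -58954, 241466.

241466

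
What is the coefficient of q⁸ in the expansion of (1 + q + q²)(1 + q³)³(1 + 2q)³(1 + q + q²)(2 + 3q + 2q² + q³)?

1676

(1 + q + q²) has coefficients 1,1,1 for degrees 0…2.
(1 + q³)³ has coefficients 1,0,0,3,0,0,3,0,0 for degrees 0…8.
Multiplying by (1 + 2q)³ gives running coefficients 1,6,12,11,18,36,27,18,36 for degrees 0…8.
Multiplying by (1 + q + q²) gives running coefficients 1,7,19,29,41,65,81,81,81 for degrees 0…8.
Finally multiplying by (2 + 3q + 2q² + q³), the product of all factors after the first has coefficients 2,17,61,130,214,330,468,576,632 for degrees 0…8.
[q⁸] = 1·632 + 1·576 + 1·468 = 1676.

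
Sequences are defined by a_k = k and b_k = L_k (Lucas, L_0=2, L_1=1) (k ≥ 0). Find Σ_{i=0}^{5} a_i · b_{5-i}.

38

This is [x^5] in the product of the two ordinary generating functions.
Σ = 0·11 + 1·7 + 2·4 + 3·3 + 4·1 + 5·2 = 38.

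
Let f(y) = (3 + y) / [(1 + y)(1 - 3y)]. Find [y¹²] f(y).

The denominator gives the recurrence a_n = 2a_(n−1) + 3a_(n−2) for n ≥ 2; the numerator fixes a_0 = 3, a_1 = 7.
Iterating: 3, 7, 23, 67, 203, 607, 1823, 5467, 16403, 49207, 147623, 442867, 1328603, so a_12 = 1328603.

1328603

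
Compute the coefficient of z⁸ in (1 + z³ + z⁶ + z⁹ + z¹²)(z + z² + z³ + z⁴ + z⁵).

(1 + z³ + z⁶ + z⁹ + z¹²) has coefficients 1,0,0,1,0,0,1,0,0 for degrees 0…8.
(z + z² + z³ + z⁴ + z⁵) has coefficients 0,1,1,1,1,1,0,0,0 for degrees 0…8.
[z⁸] = 1·0 + 1·1 + 1·1 = 2.

2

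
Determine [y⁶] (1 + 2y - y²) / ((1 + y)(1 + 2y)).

-30

The denominator gives the recurrence a_n = −3a_(n−1) − 2a_(n−2) for n ≥ 3; the numerator fixes a_0 = 1, a_1 = -1, a_2 = 0.
Iterating: 1, -1, 0, 2, -6, 14, -30, so a_6 = -30.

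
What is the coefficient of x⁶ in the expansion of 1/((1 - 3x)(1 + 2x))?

463

Partial fractions give a closed form: a_n = (3/5)·3^n + (2/5)·(-2)^n.
At n = 6: a_6 = 463.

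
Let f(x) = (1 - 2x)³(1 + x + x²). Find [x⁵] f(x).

-8

(1 - 2x)³ has coefficients 1,-6,12,-8 for degrees 0…3.
(1 + x + x²) has coefficients 1,1,1,0,0,0 for degrees 0…5.
[x⁵] = 1·0 − 6·0 + 12·0 − 8·1 = -8.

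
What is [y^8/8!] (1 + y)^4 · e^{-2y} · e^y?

641

The EGF product rule gives c_8 = Σ_{k_1+k_2+k_3=8} C(8; k_1,k_2,k_3) · ∏ g_i(k_i), where (1+y)^4 gives the falling factorial (4)_k; e^{-2y} gives (-2)^k; e^y gives (1)^k.
g_1(k) for k = 0…8: 1, 4, 12, 24, 24, 0, 0, 0, 0.
g_2(k) for k = 0…8: 1, -2, 4, -8, 16, -32, 64, -128, 256.
g_3(k) for k = 0…8: 1, 1, 1, 1, 1, 1, 1, 1, 1.
First combine the last two factors: h(k) = Σ_j C(k,j)·g_2(j)·g_3(k−j) for k = 0…8: 1, -1, 1, -1, 1, -1, 1, -1, 1.
c_8 = Σ_k C(8,k)·g_1(k)·h(8−k) = 1·1·1 + 8·4·(-1) + 28·12·1 + 56·24·(-1) + 70·24·1 = 1 − 32 + 336 − 1344 + 1680 = 641.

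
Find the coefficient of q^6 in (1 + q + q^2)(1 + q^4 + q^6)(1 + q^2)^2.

(1 + q + q^2) has coefficients 1,1,1 for degrees 0…2.
(1 + q^4 + q^6) has coefficients 1,0,0,0,1,0,1 for degrees 0…6.
Finally multiplying by (1 + q^2)^2, the product of all factors after the first has coefficients 1,0,2,0,2,0,3 for degrees 0…6.
[q^6] = 1·3 + 1·0 + 1·2 = 5.

5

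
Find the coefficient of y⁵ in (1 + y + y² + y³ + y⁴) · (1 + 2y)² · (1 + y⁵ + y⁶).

(1 + y + y² + y³ + y⁴) has coefficients 1,1,1,1,1 for degrees 0…4.
(1 + 2y)² has coefficients 1,4,4,0,0,0 for degrees 0…5.
Finally multiplying by (1 + y⁵ + y⁶), the product of all factors after the first has coefficients 1,4,4,0,0,1 for degrees 0…5.
[y⁵] = 1·1 + 1·0 + 1·0 + 1·4 + 1·4 = 9.

9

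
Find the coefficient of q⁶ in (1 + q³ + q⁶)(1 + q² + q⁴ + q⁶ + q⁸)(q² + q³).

2

(1 + q³ + q⁶) has coefficients 1,0,0,1,0,0,1 for degrees 0…6.
(1 + q² + q⁴ + q⁶ + q⁸) has coefficients 1,0,1,0,1,0,1 for degrees 0…6.
Finally multiplying by (q² + q³), the product of all factors after the first has coefficients 0,0,1,1,1,1,1 for degrees 0…6.
[q⁶] = 1·1 + 1·1 + 1·0 = 2.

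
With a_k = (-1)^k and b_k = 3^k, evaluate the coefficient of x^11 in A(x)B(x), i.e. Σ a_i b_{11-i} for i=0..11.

Write out a_i and b_{11-i} for i = 0,…,11 and sum the products.
Σ = 1·177147 − 1·59049 + 1·19683 − 1·6561 + 1·2187 − 1·729 + 1·243 − 1·81 + 1·27 − 1·9 + 1·3 − 1·1 = 132860.

132860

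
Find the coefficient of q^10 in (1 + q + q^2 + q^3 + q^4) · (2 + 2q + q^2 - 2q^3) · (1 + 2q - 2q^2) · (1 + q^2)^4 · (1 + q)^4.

(1 + q + q^2 + q^3 + q^4) has coefficients 1,1,1,1,1 for degrees 0…4.
(2 + 2q + q^2 - 2q^3) has coefficients 2,2,1,-2,0,0,0,0,0,0,0 for degrees 0…10.
Multiplying by (1 + 2q - 2q^2) gives running coefficients 2,6,1,-4,-6,4,0,0,0,0,0 for degrees 0…10.
Multiplying by (1 + q^2)^4 gives running coefficients 2,6,9,20,10,24,-10,16,-30,14,-23 for degrees 0…10.
Finally multiplying by (1 + q)^4, the product of all factors after the first has coefficients 2,14,45,100,170,226,235,180,80,-26,-93 for degrees 0…10.
[q^10] = 1·(-93) + 1·(-26) + 1·80 + 1·180 + 1·235 = 376.

376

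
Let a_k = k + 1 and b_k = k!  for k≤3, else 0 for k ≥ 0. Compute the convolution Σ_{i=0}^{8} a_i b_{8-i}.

This is [x^8] in the product of the two ordinary generating functions.
Σ = 1·0 + 2·0 + 3·0 + 4·0 + 5·0 + 6·6 + 7·2 + 8·1 + 9·1 = 67.

67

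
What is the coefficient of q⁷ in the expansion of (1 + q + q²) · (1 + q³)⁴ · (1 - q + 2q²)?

8

(1 + q + q²) has coefficients 1,1,1 for degrees 0…2.
(1 + q³)⁴ has coefficients 1,0,0,4,0,0,6,0 for degrees 0…7.
Finally multiplying by (1 - q + 2q²), the product of all factors after the first has coefficients 1,-1,2,4,-4,8,6,-6 for degrees 0…7.
[q⁷] = 1·(-6) + 1·6 + 1·8 = 8.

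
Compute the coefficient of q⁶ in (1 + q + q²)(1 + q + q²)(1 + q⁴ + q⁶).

4

(1 + q + q²) has coefficients 1,1,1 for degrees 0…2.
(1 + q + q²) has coefficients 1,1,1,0,0,0,0 for degrees 0…6.
Finally multiplying by (1 + q⁴ + q⁶), the product of all factors after the first has coefficients 1,1,1,0,1,1,2 for degrees 0…6.
[q⁶] = 1·2 + 1·1 + 1·1 = 4.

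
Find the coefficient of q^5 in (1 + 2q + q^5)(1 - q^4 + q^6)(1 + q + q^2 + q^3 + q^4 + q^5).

1

(1 + 2q + q^5) has coefficients 1,2,0,0,0,1 for degrees 0…5.
(1 - q^4 + q^6) has coefficients 1,0,0,0,-1,0 for degrees 0…5.
Finally multiplying by (1 + q + q^2 + q^3 + q^4 + q^5), the product of all factors after the first has coefficients 1,1,1,1,0,0 for degrees 0…5.
[q^5] = 1·0 + 2·0 + 1·1 = 1.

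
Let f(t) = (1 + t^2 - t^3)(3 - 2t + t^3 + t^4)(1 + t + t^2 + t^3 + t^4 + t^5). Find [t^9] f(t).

(1 + t^2 - t^3) has coefficients 1,0,1,-1 for degrees 0…3.
(3 - 2t + t^3 + t^4) has coefficients 3,-2,0,1,1,0,0,0,0,0 for degrees 0…9.
Finally multiplying by (1 + t + t^2 + t^3 + t^4 + t^5), the product of all factors after the first has coefficients 3,1,1,2,3,3,0,2,2,1 for degrees 0…9.
[t^9] = 1·1 + 1·2 − 1·0 = 3.

3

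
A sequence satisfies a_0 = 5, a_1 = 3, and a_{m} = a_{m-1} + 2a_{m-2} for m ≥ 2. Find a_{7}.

The ordinary generating function has denominator 1 - t - 2t^2.
Iterating the recurrence: a_0,…,a_{7} = 5, 3, 13, 19, 45, 83, 173, 339.

339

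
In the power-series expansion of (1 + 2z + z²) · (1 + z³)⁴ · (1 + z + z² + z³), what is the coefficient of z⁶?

22

(1 + 2z + z²) has coefficients 1,2,1 for degrees 0…2.
(1 + z³)⁴ has coefficients 1,0,0,4,0,0,6 for degrees 0…6.
Finally multiplying by (1 + z + z² + z³), the product of all factors after the first has coefficients 1,1,1,5,4,4,10 for degrees 0…6.
[z⁶] = 1·10 + 2·4 + 1·4 = 22.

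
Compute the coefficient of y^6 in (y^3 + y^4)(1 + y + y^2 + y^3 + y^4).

2

(y^3 + y^4) has coefficients 0,0,0,1,1 for degrees 0…4.
(1 + y + y^2 + y^3 + y^4) has coefficients 1,1,1,1,1,0,0 for degrees 0…6.
[y^6] = 1·1 + 1·1 = 2.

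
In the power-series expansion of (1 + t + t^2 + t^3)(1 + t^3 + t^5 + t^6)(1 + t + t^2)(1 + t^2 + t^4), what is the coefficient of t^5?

11

(1 + t + t^2 + t^3) has coefficients 1,1,1,1 for degrees 0…3.
(1 + t^3 + t^5 + t^6) has coefficients 1,0,0,1,0,1 for degrees 0…5.
Multiplying by (1 + t + t^2) gives running coefficients 1,1,1,1,1,2 for degrees 0…5.
Finally multiplying by (1 + t^2 + t^4), the product of all factors after the first has coefficients 1,1,2,2,3,4 for degrees 0…5.
[t^5] = 1·4 + 1·3 + 1·2 + 1·2 = 11.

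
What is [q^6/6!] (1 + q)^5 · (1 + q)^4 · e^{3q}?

1114371

The EGF product rule gives c_6 = Σ_{k_1+k_2+k_3=6} C(6; k_1,k_2,k_3) · ∏ g_i(k_i), where (1+q)^5 gives the falling factorial (5)_k; (1+q)^4 gives the falling factorial (4)_k; e^{3q} gives (3)^k.
g_1(k) for k = 0…6: 1, 5, 20, 60, 120, 120, 0.
g_2(k) for k = 0…6: 1, 4, 12, 24, 24, 0, 0.
g_3(k) for k = 0…6: 1, 3, 9, 27, 81, 243, 729.
First combine the last two factors: h(k) = Σ_j C(k,j)·g_2(j)·g_3(k−j) for k = 0…6: 1, 7, 45, 267, 1473, 7623, 37341.
c_6 = Σ_k C(6,k)·g_1(k)·h(6−k) = 1·1·37341 + 6·5·7623 + 15·20·1473 + 20·60·267 + 15·120·45 + 6·120·7 = 37341 + 228690 + 441900 + 320400 + 81000 + 5040 = 1114371.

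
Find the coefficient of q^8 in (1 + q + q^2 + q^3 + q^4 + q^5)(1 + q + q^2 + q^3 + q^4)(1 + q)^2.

(1 + q + q^2 + q^3 + q^4 + q^5) has coefficients 1,1,1,1,1,1 for degrees 0…5.
(1 + q + q^2 + q^3 + q^4) has coefficients 1,1,1,1,1,0,0,0,0 for degrees 0…8.
Finally multiplying by (1 + q)^2, the product of all factors after the first has coefficients 1,3,4,4,4,3,1,0,0 for degrees 0…8.
[q^8] = 1·0 + 1·0 + 1·1 + 1·3 + 1·4 + 1·4 = 12.

12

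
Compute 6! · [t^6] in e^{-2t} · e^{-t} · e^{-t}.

The EGF product rule gives c_6 = Σ_{k_1+k_2+k_3=6} C(6; k_1,k_2,k_3) · ∏ g_i(k_i), where e^{-2t} gives (-2)^k; e^{-t} gives (-1)^k; e^{-t} gives (-1)^k.
g_1(k) for k = 0…6: 1, -2, 4, -8, 16, -32, 64.
g_2(k) for k = 0…6: 1, -1, 1, -1, 1, -1, 1.
g_3(k) for k = 0…6: 1, -1, 1, -1, 1, -1, 1.
First combine the last two factors: h(k) = Σ_j C(k,j)·g_2(j)·g_3(k−j) for k = 0…6: 1, -2, 4, -8, 16, -32, 64.
c_6 = Σ_k C(6,k)·g_1(k)·h(6−k) = 1·1·64 + 6·(-2)·(-32) + 15·4·16 + 20·(-8)·(-8) + 15·16·4 + 6·(-32)·(-2) + 1·64·1 = 64 + 384 + 960 + 1280 + 960 + 384 + 64 = 4096.

4096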